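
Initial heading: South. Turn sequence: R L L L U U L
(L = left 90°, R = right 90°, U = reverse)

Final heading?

Start: South
  R (right (90° clockwise)) -> West
  L (left (90° counter-clockwise)) -> South
  L (left (90° counter-clockwise)) -> East
  L (left (90° counter-clockwise)) -> North
  U (U-turn (180°)) -> South
  U (U-turn (180°)) -> North
  L (left (90° counter-clockwise)) -> West
Final: West

Answer: Final heading: West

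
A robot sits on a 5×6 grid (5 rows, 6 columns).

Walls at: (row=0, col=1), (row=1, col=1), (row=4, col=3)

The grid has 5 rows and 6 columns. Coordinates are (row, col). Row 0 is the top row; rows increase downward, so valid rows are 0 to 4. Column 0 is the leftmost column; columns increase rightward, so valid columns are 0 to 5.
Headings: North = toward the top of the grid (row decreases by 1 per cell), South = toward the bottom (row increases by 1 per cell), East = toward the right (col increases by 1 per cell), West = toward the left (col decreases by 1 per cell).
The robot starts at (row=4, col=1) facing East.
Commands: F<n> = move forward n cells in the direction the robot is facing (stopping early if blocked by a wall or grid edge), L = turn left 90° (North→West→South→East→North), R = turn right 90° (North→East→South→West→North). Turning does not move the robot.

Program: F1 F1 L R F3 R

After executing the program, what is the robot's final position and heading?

Answer: Final position: (row=4, col=2), facing South

Derivation:
Start: (row=4, col=1), facing East
  F1: move forward 1, now at (row=4, col=2)
  F1: move forward 0/1 (blocked), now at (row=4, col=2)
  L: turn left, now facing North
  R: turn right, now facing East
  F3: move forward 0/3 (blocked), now at (row=4, col=2)
  R: turn right, now facing South
Final: (row=4, col=2), facing South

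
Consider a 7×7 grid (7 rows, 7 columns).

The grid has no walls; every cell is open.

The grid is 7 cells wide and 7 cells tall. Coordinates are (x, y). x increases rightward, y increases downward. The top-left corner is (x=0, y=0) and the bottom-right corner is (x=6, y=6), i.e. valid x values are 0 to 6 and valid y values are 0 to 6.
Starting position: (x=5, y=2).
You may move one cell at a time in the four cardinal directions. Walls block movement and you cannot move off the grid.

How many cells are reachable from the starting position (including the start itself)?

BFS flood-fill from (x=5, y=2):
  Distance 0: (x=5, y=2)
  Distance 1: (x=5, y=1), (x=4, y=2), (x=6, y=2), (x=5, y=3)
  Distance 2: (x=5, y=0), (x=4, y=1), (x=6, y=1), (x=3, y=2), (x=4, y=3), (x=6, y=3), (x=5, y=4)
  Distance 3: (x=4, y=0), (x=6, y=0), (x=3, y=1), (x=2, y=2), (x=3, y=3), (x=4, y=4), (x=6, y=4), (x=5, y=5)
  Distance 4: (x=3, y=0), (x=2, y=1), (x=1, y=2), (x=2, y=3), (x=3, y=4), (x=4, y=5), (x=6, y=5), (x=5, y=6)
  Distance 5: (x=2, y=0), (x=1, y=1), (x=0, y=2), (x=1, y=3), (x=2, y=4), (x=3, y=5), (x=4, y=6), (x=6, y=6)
  Distance 6: (x=1, y=0), (x=0, y=1), (x=0, y=3), (x=1, y=4), (x=2, y=5), (x=3, y=6)
  Distance 7: (x=0, y=0), (x=0, y=4), (x=1, y=5), (x=2, y=6)
  Distance 8: (x=0, y=5), (x=1, y=6)
  Distance 9: (x=0, y=6)
Total reachable: 49 (grid has 49 open cells total)

Answer: Reachable cells: 49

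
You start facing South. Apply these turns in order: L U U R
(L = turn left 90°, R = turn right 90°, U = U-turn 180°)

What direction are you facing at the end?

Start: South
  L (left (90° counter-clockwise)) -> East
  U (U-turn (180°)) -> West
  U (U-turn (180°)) -> East
  R (right (90° clockwise)) -> South
Final: South

Answer: Final heading: South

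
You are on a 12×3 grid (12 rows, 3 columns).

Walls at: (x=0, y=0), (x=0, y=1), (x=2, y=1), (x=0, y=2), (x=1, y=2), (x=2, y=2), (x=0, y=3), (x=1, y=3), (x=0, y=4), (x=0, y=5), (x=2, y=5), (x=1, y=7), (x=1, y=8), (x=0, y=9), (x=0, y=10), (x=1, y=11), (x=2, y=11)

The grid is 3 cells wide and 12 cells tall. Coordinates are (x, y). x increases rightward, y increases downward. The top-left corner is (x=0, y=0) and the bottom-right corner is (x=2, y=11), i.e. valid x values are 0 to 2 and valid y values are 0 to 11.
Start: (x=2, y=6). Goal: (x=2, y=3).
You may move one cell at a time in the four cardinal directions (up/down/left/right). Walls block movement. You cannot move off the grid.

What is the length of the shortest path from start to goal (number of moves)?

Answer: Shortest path length: 5

Derivation:
BFS from (x=2, y=6) until reaching (x=2, y=3):
  Distance 0: (x=2, y=6)
  Distance 1: (x=1, y=6), (x=2, y=7)
  Distance 2: (x=1, y=5), (x=0, y=6), (x=2, y=8)
  Distance 3: (x=1, y=4), (x=0, y=7), (x=2, y=9)
  Distance 4: (x=2, y=4), (x=0, y=8), (x=1, y=9), (x=2, y=10)
  Distance 5: (x=2, y=3), (x=1, y=10)  <- goal reached here
One shortest path (5 moves): (x=2, y=6) -> (x=1, y=6) -> (x=1, y=5) -> (x=1, y=4) -> (x=2, y=4) -> (x=2, y=3)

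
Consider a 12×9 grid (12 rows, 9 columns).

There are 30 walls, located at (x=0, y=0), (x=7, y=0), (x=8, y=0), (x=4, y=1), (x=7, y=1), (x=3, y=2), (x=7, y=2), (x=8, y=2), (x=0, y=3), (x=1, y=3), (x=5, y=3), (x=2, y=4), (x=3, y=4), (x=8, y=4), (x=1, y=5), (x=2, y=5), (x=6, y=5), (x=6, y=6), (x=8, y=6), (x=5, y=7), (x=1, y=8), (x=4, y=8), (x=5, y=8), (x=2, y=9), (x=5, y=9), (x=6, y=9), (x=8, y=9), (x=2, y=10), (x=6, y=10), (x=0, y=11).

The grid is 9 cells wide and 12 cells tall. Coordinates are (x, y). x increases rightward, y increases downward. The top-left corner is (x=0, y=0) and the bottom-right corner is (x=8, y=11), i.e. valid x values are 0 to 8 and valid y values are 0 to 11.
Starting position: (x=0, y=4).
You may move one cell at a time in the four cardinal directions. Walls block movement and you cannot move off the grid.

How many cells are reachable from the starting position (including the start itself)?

Answer: Reachable cells: 77

Derivation:
BFS flood-fill from (x=0, y=4):
  Distance 0: (x=0, y=4)
  Distance 1: (x=1, y=4), (x=0, y=5)
  Distance 2: (x=0, y=6)
  Distance 3: (x=1, y=6), (x=0, y=7)
  Distance 4: (x=2, y=6), (x=1, y=7), (x=0, y=8)
  Distance 5: (x=3, y=6), (x=2, y=7), (x=0, y=9)
  Distance 6: (x=3, y=5), (x=4, y=6), (x=3, y=7), (x=2, y=8), (x=1, y=9), (x=0, y=10)
  Distance 7: (x=4, y=5), (x=5, y=6), (x=4, y=7), (x=3, y=8), (x=1, y=10)
  Distance 8: (x=4, y=4), (x=5, y=5), (x=3, y=9), (x=1, y=11)
  Distance 9: (x=4, y=3), (x=5, y=4), (x=4, y=9), (x=3, y=10), (x=2, y=11)
  Distance 10: (x=4, y=2), (x=3, y=3), (x=6, y=4), (x=4, y=10), (x=3, y=11)
  Distance 11: (x=5, y=2), (x=2, y=3), (x=6, y=3), (x=7, y=4), (x=5, y=10), (x=4, y=11)
  Distance 12: (x=5, y=1), (x=2, y=2), (x=6, y=2), (x=7, y=3), (x=7, y=5), (x=5, y=11)
  Distance 13: (x=5, y=0), (x=2, y=1), (x=6, y=1), (x=1, y=2), (x=8, y=3), (x=8, y=5), (x=7, y=6), (x=6, y=11)
  Distance 14: (x=2, y=0), (x=4, y=0), (x=6, y=0), (x=1, y=1), (x=3, y=1), (x=0, y=2), (x=7, y=7), (x=7, y=11)
  Distance 15: (x=1, y=0), (x=3, y=0), (x=0, y=1), (x=6, y=7), (x=8, y=7), (x=7, y=8), (x=7, y=10), (x=8, y=11)
  Distance 16: (x=6, y=8), (x=8, y=8), (x=7, y=9), (x=8, y=10)
Total reachable: 77 (grid has 78 open cells total)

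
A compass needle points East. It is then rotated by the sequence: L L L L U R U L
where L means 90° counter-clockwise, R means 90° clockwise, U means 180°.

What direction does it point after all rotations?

Answer: Final heading: East

Derivation:
Start: East
  L (left (90° counter-clockwise)) -> North
  L (left (90° counter-clockwise)) -> West
  L (left (90° counter-clockwise)) -> South
  L (left (90° counter-clockwise)) -> East
  U (U-turn (180°)) -> West
  R (right (90° clockwise)) -> North
  U (U-turn (180°)) -> South
  L (left (90° counter-clockwise)) -> East
Final: East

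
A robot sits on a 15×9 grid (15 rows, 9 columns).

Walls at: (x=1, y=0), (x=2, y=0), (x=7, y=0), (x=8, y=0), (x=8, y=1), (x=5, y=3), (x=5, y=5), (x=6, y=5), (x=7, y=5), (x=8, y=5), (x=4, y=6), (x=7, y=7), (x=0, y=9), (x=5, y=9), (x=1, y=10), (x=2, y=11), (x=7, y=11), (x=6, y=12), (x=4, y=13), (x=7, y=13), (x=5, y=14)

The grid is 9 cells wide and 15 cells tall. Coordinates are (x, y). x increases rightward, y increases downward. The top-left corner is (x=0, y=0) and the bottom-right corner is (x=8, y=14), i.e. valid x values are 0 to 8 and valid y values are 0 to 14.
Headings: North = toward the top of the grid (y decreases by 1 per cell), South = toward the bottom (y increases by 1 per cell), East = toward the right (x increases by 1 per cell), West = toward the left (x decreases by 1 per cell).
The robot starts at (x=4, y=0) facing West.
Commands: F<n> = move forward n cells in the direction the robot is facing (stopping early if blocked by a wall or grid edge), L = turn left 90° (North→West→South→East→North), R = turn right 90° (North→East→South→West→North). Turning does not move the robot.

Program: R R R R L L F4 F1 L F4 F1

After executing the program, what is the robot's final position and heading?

Answer: Final position: (x=6, y=0), facing North

Derivation:
Start: (x=4, y=0), facing West
  R: turn right, now facing North
  R: turn right, now facing East
  R: turn right, now facing South
  R: turn right, now facing West
  L: turn left, now facing South
  L: turn left, now facing East
  F4: move forward 2/4 (blocked), now at (x=6, y=0)
  F1: move forward 0/1 (blocked), now at (x=6, y=0)
  L: turn left, now facing North
  F4: move forward 0/4 (blocked), now at (x=6, y=0)
  F1: move forward 0/1 (blocked), now at (x=6, y=0)
Final: (x=6, y=0), facing North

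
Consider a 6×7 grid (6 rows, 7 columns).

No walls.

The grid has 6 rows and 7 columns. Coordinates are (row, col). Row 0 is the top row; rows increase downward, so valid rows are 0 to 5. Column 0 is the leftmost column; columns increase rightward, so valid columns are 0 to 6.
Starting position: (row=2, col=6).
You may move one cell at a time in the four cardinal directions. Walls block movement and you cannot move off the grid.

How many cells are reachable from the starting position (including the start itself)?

BFS flood-fill from (row=2, col=6):
  Distance 0: (row=2, col=6)
  Distance 1: (row=1, col=6), (row=2, col=5), (row=3, col=6)
  Distance 2: (row=0, col=6), (row=1, col=5), (row=2, col=4), (row=3, col=5), (row=4, col=6)
  Distance 3: (row=0, col=5), (row=1, col=4), (row=2, col=3), (row=3, col=4), (row=4, col=5), (row=5, col=6)
  Distance 4: (row=0, col=4), (row=1, col=3), (row=2, col=2), (row=3, col=3), (row=4, col=4), (row=5, col=5)
  Distance 5: (row=0, col=3), (row=1, col=2), (row=2, col=1), (row=3, col=2), (row=4, col=3), (row=5, col=4)
  Distance 6: (row=0, col=2), (row=1, col=1), (row=2, col=0), (row=3, col=1), (row=4, col=2), (row=5, col=3)
  Distance 7: (row=0, col=1), (row=1, col=0), (row=3, col=0), (row=4, col=1), (row=5, col=2)
  Distance 8: (row=0, col=0), (row=4, col=0), (row=5, col=1)
  Distance 9: (row=5, col=0)
Total reachable: 42 (grid has 42 open cells total)

Answer: Reachable cells: 42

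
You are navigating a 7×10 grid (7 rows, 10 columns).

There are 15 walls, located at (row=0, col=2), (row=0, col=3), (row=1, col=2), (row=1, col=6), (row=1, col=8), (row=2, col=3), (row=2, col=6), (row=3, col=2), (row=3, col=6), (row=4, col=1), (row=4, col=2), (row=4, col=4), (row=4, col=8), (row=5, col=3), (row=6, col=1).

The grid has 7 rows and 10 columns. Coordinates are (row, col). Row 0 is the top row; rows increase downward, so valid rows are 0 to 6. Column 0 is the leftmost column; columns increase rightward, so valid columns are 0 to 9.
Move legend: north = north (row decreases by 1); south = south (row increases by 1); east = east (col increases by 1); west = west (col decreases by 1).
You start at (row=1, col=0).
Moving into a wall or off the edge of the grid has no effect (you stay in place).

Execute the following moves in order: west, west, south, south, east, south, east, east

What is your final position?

Answer: Final position: (row=3, col=1)

Derivation:
Start: (row=1, col=0)
  west (west): blocked, stay at (row=1, col=0)
  west (west): blocked, stay at (row=1, col=0)
  south (south): (row=1, col=0) -> (row=2, col=0)
  south (south): (row=2, col=0) -> (row=3, col=0)
  east (east): (row=3, col=0) -> (row=3, col=1)
  south (south): blocked, stay at (row=3, col=1)
  east (east): blocked, stay at (row=3, col=1)
  east (east): blocked, stay at (row=3, col=1)
Final: (row=3, col=1)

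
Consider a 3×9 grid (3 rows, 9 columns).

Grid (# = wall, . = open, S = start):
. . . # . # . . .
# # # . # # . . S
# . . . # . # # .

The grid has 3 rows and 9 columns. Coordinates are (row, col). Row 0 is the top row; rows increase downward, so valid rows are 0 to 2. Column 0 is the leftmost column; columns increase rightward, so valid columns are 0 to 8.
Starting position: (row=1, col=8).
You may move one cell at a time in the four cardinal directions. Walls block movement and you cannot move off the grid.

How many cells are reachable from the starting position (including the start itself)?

BFS flood-fill from (row=1, col=8):
  Distance 0: (row=1, col=8)
  Distance 1: (row=0, col=8), (row=1, col=7), (row=2, col=8)
  Distance 2: (row=0, col=7), (row=1, col=6)
  Distance 3: (row=0, col=6)
Total reachable: 7 (grid has 16 open cells total)

Answer: Reachable cells: 7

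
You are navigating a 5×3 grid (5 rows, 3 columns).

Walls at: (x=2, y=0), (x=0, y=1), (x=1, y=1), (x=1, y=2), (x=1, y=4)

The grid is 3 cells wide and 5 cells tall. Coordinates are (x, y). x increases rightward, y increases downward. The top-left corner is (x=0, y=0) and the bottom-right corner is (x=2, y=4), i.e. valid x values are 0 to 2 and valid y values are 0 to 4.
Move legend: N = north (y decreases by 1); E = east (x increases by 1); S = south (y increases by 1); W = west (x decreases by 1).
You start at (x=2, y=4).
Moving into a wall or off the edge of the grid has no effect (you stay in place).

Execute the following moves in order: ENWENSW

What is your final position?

Answer: Final position: (x=1, y=3)

Derivation:
Start: (x=2, y=4)
  E (east): blocked, stay at (x=2, y=4)
  N (north): (x=2, y=4) -> (x=2, y=3)
  W (west): (x=2, y=3) -> (x=1, y=3)
  E (east): (x=1, y=3) -> (x=2, y=3)
  N (north): (x=2, y=3) -> (x=2, y=2)
  S (south): (x=2, y=2) -> (x=2, y=3)
  W (west): (x=2, y=3) -> (x=1, y=3)
Final: (x=1, y=3)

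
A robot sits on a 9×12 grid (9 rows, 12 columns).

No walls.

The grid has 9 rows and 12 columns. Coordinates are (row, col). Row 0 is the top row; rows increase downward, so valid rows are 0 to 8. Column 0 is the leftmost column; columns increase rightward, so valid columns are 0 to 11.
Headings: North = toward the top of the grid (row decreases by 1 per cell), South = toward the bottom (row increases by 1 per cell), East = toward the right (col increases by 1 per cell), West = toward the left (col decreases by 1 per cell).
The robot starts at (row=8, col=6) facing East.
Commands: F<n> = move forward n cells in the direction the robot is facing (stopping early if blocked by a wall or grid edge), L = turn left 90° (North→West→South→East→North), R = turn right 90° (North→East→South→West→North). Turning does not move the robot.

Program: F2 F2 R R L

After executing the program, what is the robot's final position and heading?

Start: (row=8, col=6), facing East
  F2: move forward 2, now at (row=8, col=8)
  F2: move forward 2, now at (row=8, col=10)
  R: turn right, now facing South
  R: turn right, now facing West
  L: turn left, now facing South
Final: (row=8, col=10), facing South

Answer: Final position: (row=8, col=10), facing South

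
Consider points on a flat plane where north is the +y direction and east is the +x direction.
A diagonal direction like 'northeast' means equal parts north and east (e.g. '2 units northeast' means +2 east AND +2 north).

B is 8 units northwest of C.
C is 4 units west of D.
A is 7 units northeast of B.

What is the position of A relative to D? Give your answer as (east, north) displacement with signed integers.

Place D at the origin (east=0, north=0).
  C is 4 units west of D: delta (east=-4, north=+0); C at (east=-4, north=0).
  B is 8 units northwest of C: delta (east=-8, north=+8); B at (east=-12, north=8).
  A is 7 units northeast of B: delta (east=+7, north=+7); A at (east=-5, north=15).
Therefore A relative to D: (east=-5, north=15).

Answer: A is at (east=-5, north=15) relative to D.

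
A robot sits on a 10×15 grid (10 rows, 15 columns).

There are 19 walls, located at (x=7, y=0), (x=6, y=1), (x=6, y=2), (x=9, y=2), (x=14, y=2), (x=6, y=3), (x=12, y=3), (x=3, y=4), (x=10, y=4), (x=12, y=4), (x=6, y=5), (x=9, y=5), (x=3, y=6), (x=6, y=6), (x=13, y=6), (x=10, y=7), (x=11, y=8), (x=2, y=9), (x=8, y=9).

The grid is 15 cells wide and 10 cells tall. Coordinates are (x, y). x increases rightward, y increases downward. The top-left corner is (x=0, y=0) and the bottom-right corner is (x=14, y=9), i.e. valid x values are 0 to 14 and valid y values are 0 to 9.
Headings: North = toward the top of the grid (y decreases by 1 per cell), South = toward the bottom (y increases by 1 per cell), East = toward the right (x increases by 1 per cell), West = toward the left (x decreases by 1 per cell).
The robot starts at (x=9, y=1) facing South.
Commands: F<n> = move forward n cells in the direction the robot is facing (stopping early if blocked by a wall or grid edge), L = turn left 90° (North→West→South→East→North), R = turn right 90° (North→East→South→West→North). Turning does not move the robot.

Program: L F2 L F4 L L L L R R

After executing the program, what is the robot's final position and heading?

Answer: Final position: (x=11, y=0), facing South

Derivation:
Start: (x=9, y=1), facing South
  L: turn left, now facing East
  F2: move forward 2, now at (x=11, y=1)
  L: turn left, now facing North
  F4: move forward 1/4 (blocked), now at (x=11, y=0)
  L: turn left, now facing West
  L: turn left, now facing South
  L: turn left, now facing East
  L: turn left, now facing North
  R: turn right, now facing East
  R: turn right, now facing South
Final: (x=11, y=0), facing South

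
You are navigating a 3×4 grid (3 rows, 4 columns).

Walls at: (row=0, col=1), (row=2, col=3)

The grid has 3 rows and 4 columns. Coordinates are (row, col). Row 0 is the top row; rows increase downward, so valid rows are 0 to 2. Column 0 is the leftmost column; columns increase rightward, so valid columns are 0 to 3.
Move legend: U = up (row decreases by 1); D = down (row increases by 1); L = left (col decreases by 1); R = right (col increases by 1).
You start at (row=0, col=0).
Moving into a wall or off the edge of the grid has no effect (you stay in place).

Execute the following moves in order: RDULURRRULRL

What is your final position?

Answer: Final position: (row=0, col=0)

Derivation:
Start: (row=0, col=0)
  R (right): blocked, stay at (row=0, col=0)
  D (down): (row=0, col=0) -> (row=1, col=0)
  U (up): (row=1, col=0) -> (row=0, col=0)
  L (left): blocked, stay at (row=0, col=0)
  U (up): blocked, stay at (row=0, col=0)
  [×3]R (right): blocked, stay at (row=0, col=0)
  U (up): blocked, stay at (row=0, col=0)
  L (left): blocked, stay at (row=0, col=0)
  R (right): blocked, stay at (row=0, col=0)
  L (left): blocked, stay at (row=0, col=0)
Final: (row=0, col=0)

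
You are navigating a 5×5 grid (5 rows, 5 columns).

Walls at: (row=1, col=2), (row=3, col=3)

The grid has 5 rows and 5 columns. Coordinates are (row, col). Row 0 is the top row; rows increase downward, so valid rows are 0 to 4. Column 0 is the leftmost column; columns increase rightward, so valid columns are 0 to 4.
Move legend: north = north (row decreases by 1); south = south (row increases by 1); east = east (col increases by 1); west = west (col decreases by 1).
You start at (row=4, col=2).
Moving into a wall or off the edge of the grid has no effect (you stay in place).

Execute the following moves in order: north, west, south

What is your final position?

Start: (row=4, col=2)
  north (north): (row=4, col=2) -> (row=3, col=2)
  west (west): (row=3, col=2) -> (row=3, col=1)
  south (south): (row=3, col=1) -> (row=4, col=1)
Final: (row=4, col=1)

Answer: Final position: (row=4, col=1)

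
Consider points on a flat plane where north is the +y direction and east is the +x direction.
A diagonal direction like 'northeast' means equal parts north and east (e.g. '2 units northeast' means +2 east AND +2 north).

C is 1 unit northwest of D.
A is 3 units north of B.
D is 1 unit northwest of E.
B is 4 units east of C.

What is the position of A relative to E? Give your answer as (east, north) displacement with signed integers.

Place E at the origin (east=0, north=0).
  D is 1 unit northwest of E: delta (east=-1, north=+1); D at (east=-1, north=1).
  C is 1 unit northwest of D: delta (east=-1, north=+1); C at (east=-2, north=2).
  B is 4 units east of C: delta (east=+4, north=+0); B at (east=2, north=2).
  A is 3 units north of B: delta (east=+0, north=+3); A at (east=2, north=5).
Therefore A relative to E: (east=2, north=5).

Answer: A is at (east=2, north=5) relative to E.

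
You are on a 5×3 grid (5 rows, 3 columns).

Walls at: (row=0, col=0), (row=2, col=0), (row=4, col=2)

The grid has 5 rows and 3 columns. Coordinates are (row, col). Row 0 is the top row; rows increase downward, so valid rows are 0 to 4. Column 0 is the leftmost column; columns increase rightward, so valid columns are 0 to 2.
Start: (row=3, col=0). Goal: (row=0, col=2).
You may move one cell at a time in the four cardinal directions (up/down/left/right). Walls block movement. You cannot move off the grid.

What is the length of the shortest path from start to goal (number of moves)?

Answer: Shortest path length: 5

Derivation:
BFS from (row=3, col=0) until reaching (row=0, col=2):
  Distance 0: (row=3, col=0)
  Distance 1: (row=3, col=1), (row=4, col=0)
  Distance 2: (row=2, col=1), (row=3, col=2), (row=4, col=1)
  Distance 3: (row=1, col=1), (row=2, col=2)
  Distance 4: (row=0, col=1), (row=1, col=0), (row=1, col=2)
  Distance 5: (row=0, col=2)  <- goal reached here
One shortest path (5 moves): (row=3, col=0) -> (row=3, col=1) -> (row=3, col=2) -> (row=2, col=2) -> (row=1, col=2) -> (row=0, col=2)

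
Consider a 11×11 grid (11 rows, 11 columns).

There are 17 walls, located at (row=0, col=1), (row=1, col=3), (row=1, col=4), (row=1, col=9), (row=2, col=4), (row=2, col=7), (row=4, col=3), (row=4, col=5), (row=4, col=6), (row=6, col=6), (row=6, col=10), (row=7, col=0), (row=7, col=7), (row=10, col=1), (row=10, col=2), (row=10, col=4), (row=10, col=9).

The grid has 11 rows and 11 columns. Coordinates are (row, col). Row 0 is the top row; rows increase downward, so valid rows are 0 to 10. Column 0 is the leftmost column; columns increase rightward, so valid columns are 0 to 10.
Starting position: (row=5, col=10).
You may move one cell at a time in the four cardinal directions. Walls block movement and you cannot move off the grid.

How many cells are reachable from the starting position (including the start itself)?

Answer: Reachable cells: 104

Derivation:
BFS flood-fill from (row=5, col=10):
  Distance 0: (row=5, col=10)
  Distance 1: (row=4, col=10), (row=5, col=9)
  Distance 2: (row=3, col=10), (row=4, col=9), (row=5, col=8), (row=6, col=9)
  Distance 3: (row=2, col=10), (row=3, col=9), (row=4, col=8), (row=5, col=7), (row=6, col=8), (row=7, col=9)
  Distance 4: (row=1, col=10), (row=2, col=9), (row=3, col=8), (row=4, col=7), (row=5, col=6), (row=6, col=7), (row=7, col=8), (row=7, col=10), (row=8, col=9)
  Distance 5: (row=0, col=10), (row=2, col=8), (row=3, col=7), (row=5, col=5), (row=8, col=8), (row=8, col=10), (row=9, col=9)
  Distance 6: (row=0, col=9), (row=1, col=8), (row=3, col=6), (row=5, col=4), (row=6, col=5), (row=8, col=7), (row=9, col=8), (row=9, col=10)
  Distance 7: (row=0, col=8), (row=1, col=7), (row=2, col=6), (row=3, col=5), (row=4, col=4), (row=5, col=3), (row=6, col=4), (row=7, col=5), (row=8, col=6), (row=9, col=7), (row=10, col=8), (row=10, col=10)
  Distance 8: (row=0, col=7), (row=1, col=6), (row=2, col=5), (row=3, col=4), (row=5, col=2), (row=6, col=3), (row=7, col=4), (row=7, col=6), (row=8, col=5), (row=9, col=6), (row=10, col=7)
  Distance 9: (row=0, col=6), (row=1, col=5), (row=3, col=3), (row=4, col=2), (row=5, col=1), (row=6, col=2), (row=7, col=3), (row=8, col=4), (row=9, col=5), (row=10, col=6)
  Distance 10: (row=0, col=5), (row=2, col=3), (row=3, col=2), (row=4, col=1), (row=5, col=0), (row=6, col=1), (row=7, col=2), (row=8, col=3), (row=9, col=4), (row=10, col=5)
  Distance 11: (row=0, col=4), (row=2, col=2), (row=3, col=1), (row=4, col=0), (row=6, col=0), (row=7, col=1), (row=8, col=2), (row=9, col=3)
  Distance 12: (row=0, col=3), (row=1, col=2), (row=2, col=1), (row=3, col=0), (row=8, col=1), (row=9, col=2), (row=10, col=3)
  Distance 13: (row=0, col=2), (row=1, col=1), (row=2, col=0), (row=8, col=0), (row=9, col=1)
  Distance 14: (row=1, col=0), (row=9, col=0)
  Distance 15: (row=0, col=0), (row=10, col=0)
Total reachable: 104 (grid has 104 open cells total)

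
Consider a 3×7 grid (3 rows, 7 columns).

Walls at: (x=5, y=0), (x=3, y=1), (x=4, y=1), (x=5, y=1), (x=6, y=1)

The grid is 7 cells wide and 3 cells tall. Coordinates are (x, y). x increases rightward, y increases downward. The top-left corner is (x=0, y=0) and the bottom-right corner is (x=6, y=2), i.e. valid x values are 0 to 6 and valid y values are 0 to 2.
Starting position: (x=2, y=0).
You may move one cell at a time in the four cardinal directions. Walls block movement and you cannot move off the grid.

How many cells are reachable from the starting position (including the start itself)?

BFS flood-fill from (x=2, y=0):
  Distance 0: (x=2, y=0)
  Distance 1: (x=1, y=0), (x=3, y=0), (x=2, y=1)
  Distance 2: (x=0, y=0), (x=4, y=0), (x=1, y=1), (x=2, y=2)
  Distance 3: (x=0, y=1), (x=1, y=2), (x=3, y=2)
  Distance 4: (x=0, y=2), (x=4, y=2)
  Distance 5: (x=5, y=2)
  Distance 6: (x=6, y=2)
Total reachable: 15 (grid has 16 open cells total)

Answer: Reachable cells: 15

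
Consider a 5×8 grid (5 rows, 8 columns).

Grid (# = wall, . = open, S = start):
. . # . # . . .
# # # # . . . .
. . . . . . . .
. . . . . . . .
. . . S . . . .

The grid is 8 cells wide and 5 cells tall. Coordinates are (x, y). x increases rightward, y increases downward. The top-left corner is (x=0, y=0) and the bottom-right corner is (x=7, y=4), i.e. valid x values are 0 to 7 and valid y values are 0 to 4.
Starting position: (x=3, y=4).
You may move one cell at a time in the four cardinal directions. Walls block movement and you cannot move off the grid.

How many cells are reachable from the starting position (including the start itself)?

Answer: Reachable cells: 31

Derivation:
BFS flood-fill from (x=3, y=4):
  Distance 0: (x=3, y=4)
  Distance 1: (x=3, y=3), (x=2, y=4), (x=4, y=4)
  Distance 2: (x=3, y=2), (x=2, y=3), (x=4, y=3), (x=1, y=4), (x=5, y=4)
  Distance 3: (x=2, y=2), (x=4, y=2), (x=1, y=3), (x=5, y=3), (x=0, y=4), (x=6, y=4)
  Distance 4: (x=4, y=1), (x=1, y=2), (x=5, y=2), (x=0, y=3), (x=6, y=3), (x=7, y=4)
  Distance 5: (x=5, y=1), (x=0, y=2), (x=6, y=2), (x=7, y=3)
  Distance 6: (x=5, y=0), (x=6, y=1), (x=7, y=2)
  Distance 7: (x=6, y=0), (x=7, y=1)
  Distance 8: (x=7, y=0)
Total reachable: 31 (grid has 34 open cells total)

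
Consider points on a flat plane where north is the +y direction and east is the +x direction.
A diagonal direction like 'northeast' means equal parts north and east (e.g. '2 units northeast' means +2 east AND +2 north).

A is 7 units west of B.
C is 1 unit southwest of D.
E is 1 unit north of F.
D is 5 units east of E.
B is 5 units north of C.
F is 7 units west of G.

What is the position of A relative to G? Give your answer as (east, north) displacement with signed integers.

Answer: A is at (east=-10, north=5) relative to G.

Derivation:
Place G at the origin (east=0, north=0).
  F is 7 units west of G: delta (east=-7, north=+0); F at (east=-7, north=0).
  E is 1 unit north of F: delta (east=+0, north=+1); E at (east=-7, north=1).
  D is 5 units east of E: delta (east=+5, north=+0); D at (east=-2, north=1).
  C is 1 unit southwest of D: delta (east=-1, north=-1); C at (east=-3, north=0).
  B is 5 units north of C: delta (east=+0, north=+5); B at (east=-3, north=5).
  A is 7 units west of B: delta (east=-7, north=+0); A at (east=-10, north=5).
Therefore A relative to G: (east=-10, north=5).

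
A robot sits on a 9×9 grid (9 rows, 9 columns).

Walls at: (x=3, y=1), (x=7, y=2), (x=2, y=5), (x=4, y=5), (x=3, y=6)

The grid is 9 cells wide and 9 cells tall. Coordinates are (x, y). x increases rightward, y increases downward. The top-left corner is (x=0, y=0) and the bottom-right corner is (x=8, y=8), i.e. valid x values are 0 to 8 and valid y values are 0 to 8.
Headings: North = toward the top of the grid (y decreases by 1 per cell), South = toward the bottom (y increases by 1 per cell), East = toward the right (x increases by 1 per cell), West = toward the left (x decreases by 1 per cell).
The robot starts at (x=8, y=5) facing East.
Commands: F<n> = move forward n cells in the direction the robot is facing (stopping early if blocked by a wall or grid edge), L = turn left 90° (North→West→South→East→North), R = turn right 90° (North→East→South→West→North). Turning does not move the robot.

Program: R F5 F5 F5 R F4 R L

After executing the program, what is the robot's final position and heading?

Answer: Final position: (x=4, y=8), facing West

Derivation:
Start: (x=8, y=5), facing East
  R: turn right, now facing South
  F5: move forward 3/5 (blocked), now at (x=8, y=8)
  F5: move forward 0/5 (blocked), now at (x=8, y=8)
  F5: move forward 0/5 (blocked), now at (x=8, y=8)
  R: turn right, now facing West
  F4: move forward 4, now at (x=4, y=8)
  R: turn right, now facing North
  L: turn left, now facing West
Final: (x=4, y=8), facing West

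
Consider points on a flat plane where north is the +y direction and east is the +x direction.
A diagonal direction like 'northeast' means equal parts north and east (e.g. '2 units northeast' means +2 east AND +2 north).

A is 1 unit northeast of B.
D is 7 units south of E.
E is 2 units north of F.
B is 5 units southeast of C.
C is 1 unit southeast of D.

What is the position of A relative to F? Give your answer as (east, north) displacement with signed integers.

Answer: A is at (east=7, north=-10) relative to F.

Derivation:
Place F at the origin (east=0, north=0).
  E is 2 units north of F: delta (east=+0, north=+2); E at (east=0, north=2).
  D is 7 units south of E: delta (east=+0, north=-7); D at (east=0, north=-5).
  C is 1 unit southeast of D: delta (east=+1, north=-1); C at (east=1, north=-6).
  B is 5 units southeast of C: delta (east=+5, north=-5); B at (east=6, north=-11).
  A is 1 unit northeast of B: delta (east=+1, north=+1); A at (east=7, north=-10).
Therefore A relative to F: (east=7, north=-10).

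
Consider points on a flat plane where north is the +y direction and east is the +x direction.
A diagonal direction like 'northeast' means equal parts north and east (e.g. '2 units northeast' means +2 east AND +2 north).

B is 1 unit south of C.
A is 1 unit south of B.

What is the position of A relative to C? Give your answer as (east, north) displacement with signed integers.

Place C at the origin (east=0, north=0).
  B is 1 unit south of C: delta (east=+0, north=-1); B at (east=0, north=-1).
  A is 1 unit south of B: delta (east=+0, north=-1); A at (east=0, north=-2).
Therefore A relative to C: (east=0, north=-2).

Answer: A is at (east=0, north=-2) relative to C.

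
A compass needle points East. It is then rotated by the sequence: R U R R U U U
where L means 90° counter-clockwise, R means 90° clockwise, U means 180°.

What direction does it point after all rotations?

Answer: Final heading: North

Derivation:
Start: East
  R (right (90° clockwise)) -> South
  U (U-turn (180°)) -> North
  R (right (90° clockwise)) -> East
  R (right (90° clockwise)) -> South
  U (U-turn (180°)) -> North
  U (U-turn (180°)) -> South
  U (U-turn (180°)) -> North
Final: North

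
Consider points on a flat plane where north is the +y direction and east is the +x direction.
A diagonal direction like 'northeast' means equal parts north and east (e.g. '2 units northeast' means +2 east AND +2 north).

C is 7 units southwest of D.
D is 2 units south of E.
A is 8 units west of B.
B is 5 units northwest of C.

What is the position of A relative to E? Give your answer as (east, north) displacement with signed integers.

Answer: A is at (east=-20, north=-4) relative to E.

Derivation:
Place E at the origin (east=0, north=0).
  D is 2 units south of E: delta (east=+0, north=-2); D at (east=0, north=-2).
  C is 7 units southwest of D: delta (east=-7, north=-7); C at (east=-7, north=-9).
  B is 5 units northwest of C: delta (east=-5, north=+5); B at (east=-12, north=-4).
  A is 8 units west of B: delta (east=-8, north=+0); A at (east=-20, north=-4).
Therefore A relative to E: (east=-20, north=-4).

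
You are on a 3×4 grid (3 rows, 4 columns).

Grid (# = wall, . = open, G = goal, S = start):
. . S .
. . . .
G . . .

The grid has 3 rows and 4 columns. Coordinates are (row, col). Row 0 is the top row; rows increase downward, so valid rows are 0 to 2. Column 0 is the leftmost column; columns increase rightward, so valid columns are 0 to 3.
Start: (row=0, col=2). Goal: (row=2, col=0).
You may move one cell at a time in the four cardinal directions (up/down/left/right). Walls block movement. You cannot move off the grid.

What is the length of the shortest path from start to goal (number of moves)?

Answer: Shortest path length: 4

Derivation:
BFS from (row=0, col=2) until reaching (row=2, col=0):
  Distance 0: (row=0, col=2)
  Distance 1: (row=0, col=1), (row=0, col=3), (row=1, col=2)
  Distance 2: (row=0, col=0), (row=1, col=1), (row=1, col=3), (row=2, col=2)
  Distance 3: (row=1, col=0), (row=2, col=1), (row=2, col=3)
  Distance 4: (row=2, col=0)  <- goal reached here
One shortest path (4 moves): (row=0, col=2) -> (row=0, col=1) -> (row=0, col=0) -> (row=1, col=0) -> (row=2, col=0)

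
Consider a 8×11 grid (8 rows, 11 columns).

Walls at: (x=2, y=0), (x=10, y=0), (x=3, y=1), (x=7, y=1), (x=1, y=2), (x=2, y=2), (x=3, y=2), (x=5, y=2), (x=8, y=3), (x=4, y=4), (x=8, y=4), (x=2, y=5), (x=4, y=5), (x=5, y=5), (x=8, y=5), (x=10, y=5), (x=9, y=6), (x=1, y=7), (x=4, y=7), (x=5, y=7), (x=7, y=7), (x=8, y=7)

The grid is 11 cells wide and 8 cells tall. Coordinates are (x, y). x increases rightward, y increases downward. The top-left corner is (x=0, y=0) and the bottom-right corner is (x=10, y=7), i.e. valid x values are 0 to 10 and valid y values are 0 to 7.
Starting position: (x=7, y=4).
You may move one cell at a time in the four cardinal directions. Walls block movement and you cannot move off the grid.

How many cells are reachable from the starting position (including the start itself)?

Answer: Reachable cells: 63

Derivation:
BFS flood-fill from (x=7, y=4):
  Distance 0: (x=7, y=4)
  Distance 1: (x=7, y=3), (x=6, y=4), (x=7, y=5)
  Distance 2: (x=7, y=2), (x=6, y=3), (x=5, y=4), (x=6, y=5), (x=7, y=6)
  Distance 3: (x=6, y=2), (x=8, y=2), (x=5, y=3), (x=6, y=6), (x=8, y=6)
  Distance 4: (x=6, y=1), (x=8, y=1), (x=9, y=2), (x=4, y=3), (x=5, y=6), (x=6, y=7)
  Distance 5: (x=6, y=0), (x=8, y=0), (x=5, y=1), (x=9, y=1), (x=4, y=2), (x=10, y=2), (x=3, y=3), (x=9, y=3), (x=4, y=6)
  Distance 6: (x=5, y=0), (x=7, y=0), (x=9, y=0), (x=4, y=1), (x=10, y=1), (x=2, y=3), (x=10, y=3), (x=3, y=4), (x=9, y=4), (x=3, y=6)
  Distance 7: (x=4, y=0), (x=1, y=3), (x=2, y=4), (x=10, y=4), (x=3, y=5), (x=9, y=5), (x=2, y=6), (x=3, y=7)
  Distance 8: (x=3, y=0), (x=0, y=3), (x=1, y=4), (x=1, y=6), (x=2, y=7)
  Distance 9: (x=0, y=2), (x=0, y=4), (x=1, y=5), (x=0, y=6)
  Distance 10: (x=0, y=1), (x=0, y=5), (x=0, y=7)
  Distance 11: (x=0, y=0), (x=1, y=1)
  Distance 12: (x=1, y=0), (x=2, y=1)
Total reachable: 63 (grid has 66 open cells total)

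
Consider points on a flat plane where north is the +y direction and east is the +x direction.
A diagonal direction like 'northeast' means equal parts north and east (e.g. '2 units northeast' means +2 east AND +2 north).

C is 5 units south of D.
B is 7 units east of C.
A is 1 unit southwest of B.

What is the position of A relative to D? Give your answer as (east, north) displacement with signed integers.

Place D at the origin (east=0, north=0).
  C is 5 units south of D: delta (east=+0, north=-5); C at (east=0, north=-5).
  B is 7 units east of C: delta (east=+7, north=+0); B at (east=7, north=-5).
  A is 1 unit southwest of B: delta (east=-1, north=-1); A at (east=6, north=-6).
Therefore A relative to D: (east=6, north=-6).

Answer: A is at (east=6, north=-6) relative to D.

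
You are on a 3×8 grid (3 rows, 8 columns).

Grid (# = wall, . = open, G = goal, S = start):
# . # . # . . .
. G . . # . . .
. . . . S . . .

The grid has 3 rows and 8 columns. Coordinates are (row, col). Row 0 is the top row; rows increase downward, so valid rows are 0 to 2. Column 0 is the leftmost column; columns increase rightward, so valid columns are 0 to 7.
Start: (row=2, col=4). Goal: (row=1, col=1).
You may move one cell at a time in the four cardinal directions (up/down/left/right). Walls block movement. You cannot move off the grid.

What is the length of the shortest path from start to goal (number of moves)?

BFS from (row=2, col=4) until reaching (row=1, col=1):
  Distance 0: (row=2, col=4)
  Distance 1: (row=2, col=3), (row=2, col=5)
  Distance 2: (row=1, col=3), (row=1, col=5), (row=2, col=2), (row=2, col=6)
  Distance 3: (row=0, col=3), (row=0, col=5), (row=1, col=2), (row=1, col=6), (row=2, col=1), (row=2, col=7)
  Distance 4: (row=0, col=6), (row=1, col=1), (row=1, col=7), (row=2, col=0)  <- goal reached here
One shortest path (4 moves): (row=2, col=4) -> (row=2, col=3) -> (row=2, col=2) -> (row=2, col=1) -> (row=1, col=1)

Answer: Shortest path length: 4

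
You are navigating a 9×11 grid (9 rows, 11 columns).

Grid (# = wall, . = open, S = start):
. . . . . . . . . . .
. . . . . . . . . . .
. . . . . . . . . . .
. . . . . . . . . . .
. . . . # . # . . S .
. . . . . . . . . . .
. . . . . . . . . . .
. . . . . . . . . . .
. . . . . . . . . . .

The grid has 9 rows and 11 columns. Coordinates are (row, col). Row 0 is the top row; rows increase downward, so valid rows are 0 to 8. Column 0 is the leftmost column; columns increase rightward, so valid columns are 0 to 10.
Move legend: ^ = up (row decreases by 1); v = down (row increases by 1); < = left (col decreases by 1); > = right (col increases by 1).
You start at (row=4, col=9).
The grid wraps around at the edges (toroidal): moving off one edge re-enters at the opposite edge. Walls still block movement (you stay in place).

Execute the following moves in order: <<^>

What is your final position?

Answer: Final position: (row=3, col=8)

Derivation:
Start: (row=4, col=9)
  < (left): (row=4, col=9) -> (row=4, col=8)
  < (left): (row=4, col=8) -> (row=4, col=7)
  ^ (up): (row=4, col=7) -> (row=3, col=7)
  > (right): (row=3, col=7) -> (row=3, col=8)
Final: (row=3, col=8)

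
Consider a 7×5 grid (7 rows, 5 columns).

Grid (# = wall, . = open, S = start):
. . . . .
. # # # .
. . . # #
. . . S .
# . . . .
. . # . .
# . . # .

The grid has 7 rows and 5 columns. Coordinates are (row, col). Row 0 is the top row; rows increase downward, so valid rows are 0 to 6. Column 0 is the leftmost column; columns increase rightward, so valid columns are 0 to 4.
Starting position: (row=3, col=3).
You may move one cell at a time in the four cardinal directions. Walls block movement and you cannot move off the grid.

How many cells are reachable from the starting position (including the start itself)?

BFS flood-fill from (row=3, col=3):
  Distance 0: (row=3, col=3)
  Distance 1: (row=3, col=2), (row=3, col=4), (row=4, col=3)
  Distance 2: (row=2, col=2), (row=3, col=1), (row=4, col=2), (row=4, col=4), (row=5, col=3)
  Distance 3: (row=2, col=1), (row=3, col=0), (row=4, col=1), (row=5, col=4)
  Distance 4: (row=2, col=0), (row=5, col=1), (row=6, col=4)
  Distance 5: (row=1, col=0), (row=5, col=0), (row=6, col=1)
  Distance 6: (row=0, col=0), (row=6, col=2)
  Distance 7: (row=0, col=1)
  Distance 8: (row=0, col=2)
  Distance 9: (row=0, col=3)
  Distance 10: (row=0, col=4)
  Distance 11: (row=1, col=4)
Total reachable: 26 (grid has 26 open cells total)

Answer: Reachable cells: 26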